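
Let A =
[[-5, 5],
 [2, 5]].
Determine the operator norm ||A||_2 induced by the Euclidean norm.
||A||_2 = sqrt((79 + sqrt(1341))/2) ≈ 7.6033 (= sqrt(largest eigenvalue of A^T A))

||A||_2 = sigma_max(A) = sqrt(lambda_max(A^T A)). Form the symmetric matrix M = A^T A =
[[29, -15],
 [-15, 50]].
Its characteristic polynomial (trace, determinant of M give the coefficients) is
  p(λ) = det(λ I - M) = λ^2 - 79λ + 1225.
For λ^2 - 79λ + 1225 the discriminant is 1341. It is nonnegative but not a perfect square, so the roots are real and irrational: λ = (79 ± sqrt(1341))/2 ≈ 57.8098, 21.1902.
So the eigenvalues of A^T A are ≈ 21.1902, 57.8098 (all ≥ 0, as they must be for A^T A). The largest is λ_max = (79 + sqrt(1341))/2 ≈ 57.8098, hence ||A||_2 = sqrt(λ_max) = sqrt((79 + sqrt(1341))/2) ≈ 7.6033.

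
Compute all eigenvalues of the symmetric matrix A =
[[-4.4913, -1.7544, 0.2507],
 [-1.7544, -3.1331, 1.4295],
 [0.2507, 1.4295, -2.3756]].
sigma(A) ≈ {-6, -3, -1}

A is real symmetric, so its spectrum consists of real eigenvalues. Expanding the characteristic polynomial of the displayed matrix gives
  det(λ I - A) = p(λ) = λ^3 + (10)λ^2 + (27)λ + (18).
Solving p(λ) = 0 yields eigenvalues ≈ -6, -3, -1. (A is shown rounded to 4 decimals, so these recover the underlying integer eigenvalues to within that precision.)
Verification: the trace of A = -10 equals the sum of eigenvalues -10, and det(A) ≈ -17.9995 matches the eigenvalue product -18.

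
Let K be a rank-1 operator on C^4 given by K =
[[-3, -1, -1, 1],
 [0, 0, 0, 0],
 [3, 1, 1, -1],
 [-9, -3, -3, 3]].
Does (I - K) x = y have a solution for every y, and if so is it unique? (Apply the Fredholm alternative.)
(I - K) is singular (det(I - K) = 0, i.e. 1 ∈ sigma(K)). (I - K) x = y is solvable iff y ⊥ ker((I - K)^*) = span{(-3, -1, -1, 1)}, i.e. iff -3y_1 - y_2 - y_3 + y_4 = 0. When solvable, the solutions are x = y + c·(1, 0, -1, 3), c arbitrary (ker(I - K) = span{(1, 0, -1, 3)}, dimension 1).

K has rank 1, so it is an outer product K = u v^T: every row of K is a multiple of one row vector. Reading off the entries, u = (1, 0, -1, 3) and v = (-3, -1, -1, 1) (row i of K equals u_i·v^T). A rank-one matrix u v^T satisfies K u = u (v·u) and kills the (3)-dimensional subspace v^⊥, so its characteristic polynomial is lambda^3 (lambda - v·u) with v·u = tr K = 1. Hence the eigenvalues of I - K are 1 (multiplicity 3) and 1 - (1) = 0, so det(I - K) = 0. (Direct check: I - K =
[[4, 1, 1, -1],
 [0, 1, 0, 0],
 [-3, -1, 0, 1],
 [9, 3, 3, -2]]
has determinant 0.) So 1 is an eigenvalue of K and (I - K) is not invertible. The finite-dimensional Fredholm alternative says: either (I - K) is invertible, or ker(I - K) ≠ {0} and then range(I - K) = ker((I - K)^*)^⊥, with dim ker(I - K) = dim ker((I - K)^*). We are in the second case, so we need both kernels. Kernel of I - K: (I - K) u = u - u (v·u) = u - u = 0, so ker(I - K) = span{u} = span{(1, 0, -1, 3)} (it is exactly 1-dimensional because rank(I - K) = 3). Kernel of the adjoint: K is real, so (I - K)^* = I - K^T = I - v u^T, and (I - v u^T) v = v - v (u·v) = 0; hence ker((I - K)^*) = span{v} = span{(-3, -1, -1, 1)}. Therefore (I - K) x = y is solvable iff <y, v> = 0, i.e. iff -3y_1 - y_2 - y_3 + y_4 = 0. When this holds, K y = u (v·y) = 0, so (I - K) y = y and x = y is a particular solution; the full solution set is the line x = y + c·u = y + c·(1, 0, -1, 3), c ∈ C.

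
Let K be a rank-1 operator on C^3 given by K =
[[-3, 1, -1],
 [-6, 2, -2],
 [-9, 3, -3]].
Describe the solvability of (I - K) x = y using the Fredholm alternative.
(I - K) is invertible (det(I - K) = 5 ≠ 0), so for every y in C^3 the equation (I - K) x = y has a unique solution.

K has rank 1, so it is an outer product K = u v^T: every row of K is a multiple of one row vector. Reading off the entries, u = (1, 2, 3) and v = (-3, 1, -1) (row i of K equals u_i·v^T). A rank-one matrix u v^T satisfies K u = u (v·u) and kills the (2)-dimensional subspace v^⊥, so its characteristic polynomial is lambda^2 (lambda - v·u) with v·u = tr K = -4. Hence the eigenvalues of I - K are 1 (multiplicity 2) and 1 - (-4) = 5, so det(I - K) = 5. (Direct check: I - K =
[[4, -1, 1],
 [6, -1, 2],
 [9, -3, 4]]
has determinant 5.) The finite-dimensional Fredholm alternative says: either (I - K) is invertible, or ker(I - K) ≠ {0} and then range(I - K) = ker((I - K)^*)^⊥, with dim ker(I - K) = dim ker((I - K)^*). Since det(I - K) ≠ 0, 1 is not an eigenvalue of K and ker(I - K) = {0}, so we are in the first case: for every y there is a unique x = (I - K)^(-1) y. Explicitly, by the Sherman–Morrison formula, (I - u v^T)^(-1) = I + u v^T/(1 - v·u), i.e. (I - K)^(-1) = I + K/(5).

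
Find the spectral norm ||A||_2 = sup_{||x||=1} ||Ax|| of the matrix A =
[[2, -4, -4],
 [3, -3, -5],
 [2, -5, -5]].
||A||_2 ≈ 11.4265 (= sqrt(largest eigenvalue of A^T A))

||A||_2 = sigma_max(A) = sqrt(lambda_max(A^T A)). Form the symmetric matrix M = A^T A =
[[17, -27, -33],
 [-27, 50, 56],
 [-33, 56, 66]].
Its characteristic polynomial (trace, sum of principal 2x2 minors, determinant of M give the coefficients) is
  p(λ) = det(λ I - M) = λ^3 - 133λ^2 + 318λ - 16.
No integer candidate from the rational root theorem (±divisors of 16) is a root, so the roots are irrational. The cubic discriminant is Δ = 1521757700 > 0, so there are three distinct real roots. p(0) = -16 and p(1) = 170 have opposite signs, so a root lies in (0, 1); Newton's method refines it to λ ≈ 0.0514. p(2) = 96 and p(3) = -232 have opposite signs, so a root lies in (2, 3); Newton's method refines it to λ ≈ 2.3832. p(130) = -9376 and p(131) = 7320 have opposite signs, so a root lies in (130, 131); Newton's method refines it to λ ≈ 130.5654. Check (Vieta): the three roots sum to 133, matching tr M = 133.
So the eigenvalues of A^T A are ≈ 0.0514, 2.3832, 130.5654 (all ≥ 0, as they must be for A^T A). The largest is λ_max ≈ 130.5654, hence ||A||_2 = sqrt(λ_max) ≈ 11.4265.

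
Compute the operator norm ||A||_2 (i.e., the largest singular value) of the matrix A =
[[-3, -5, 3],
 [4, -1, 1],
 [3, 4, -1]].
||A||_2 ≈ 8.2888 (= sqrt(largest eigenvalue of A^T A))

||A||_2 = sigma_max(A) = sqrt(lambda_max(A^T A)). Form the symmetric matrix M = A^T A =
[[34, 23, -8],
 [23, 42, -20],
 [-8, -20, 11]].
Its characteristic polynomial (trace, sum of principal 2x2 minors, determinant of M give the coefficients) is
  p(λ) = det(λ I - M) = λ^3 - 87λ^2 + 1271λ - 961.
No integer candidate from the rational root theorem (±divisors of 961) is a root, so the roots are irrational. The cubic discriminant is Δ = 3370911232 > 0, so there are three distinct real roots. p(0) = -961 and p(1) = 224 have opposite signs, so a root lies in (0, 1); Newton's method refines it to λ ≈ 0.7994. p(17) = 416 and p(18) = -439 have opposite signs, so a root lies in (17, 18); Newton's method refines it to λ ≈ 17.4966. p(68) = -2389 and p(69) = 1040 have opposite signs, so a root lies in (68, 69); Newton's method refines it to λ ≈ 68.7039. Check (Vieta): the three roots sum to 87, matching tr M = 87.
So the eigenvalues of A^T A are ≈ 0.7994, 17.4966, 68.7039 (all ≥ 0, as they must be for A^T A). The largest is λ_max ≈ 68.7039, hence ||A||_2 = sqrt(λ_max) ≈ 8.2888.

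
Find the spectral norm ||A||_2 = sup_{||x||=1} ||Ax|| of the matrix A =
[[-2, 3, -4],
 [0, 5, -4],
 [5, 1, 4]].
||A||_2 ≈ 8.9931 (= sqrt(largest eigenvalue of A^T A))

||A||_2 = sigma_max(A) = sqrt(lambda_max(A^T A)). Form the symmetric matrix M = A^T A =
[[29, -1, 28],
 [-1, 35, -28],
 [28, -28, 48]].
Its characteristic polynomial (trace, sum of principal 2x2 minors, determinant of M give the coefficients) is
  p(λ) = det(λ I - M) = λ^3 - 112λ^2 + 2518λ - 64.
No integer candidate from the rational root theorem (±divisors of 64) is a root, so the roots are irrational. The cubic discriminant is Δ = 15638391200 > 0, so there are three distinct real roots. p(0) = -64 and p(1) = 2343 have opposite signs, so a root lies in (0, 1); Newton's method refines it to λ ≈ 0.0254. p(31) = 153 and p(32) = -1408 have opposite signs, so a root lies in (31, 32); Newton's method refines it to λ ≈ 31.099. p(80) = -3424 and p(81) = 503 have opposite signs, so a root lies in (80, 81); Newton's method refines it to λ ≈ 80.8755. Check (Vieta): the three roots sum to 112, matching tr M = 112.
So the eigenvalues of A^T A are ≈ 0.0254, 31.099, 80.8755 (all ≥ 0, as they must be for A^T A). The largest is λ_max ≈ 80.8755, hence ||A||_2 = sqrt(λ_max) ≈ 8.9931.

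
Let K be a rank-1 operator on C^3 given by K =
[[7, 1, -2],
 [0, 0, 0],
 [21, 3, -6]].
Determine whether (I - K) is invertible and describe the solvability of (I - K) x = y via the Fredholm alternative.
(I - K) is singular (det(I - K) = 0, i.e. 1 ∈ sigma(K)). (I - K) x = y is solvable iff y ⊥ ker((I - K)^*) = span{(7, 1, -2)}, i.e. iff 7y_1 + y_2 - 2y_3 = 0. When solvable, the solutions are x = y + c·(1, 0, 3), c arbitrary (ker(I - K) = span{(1, 0, 3)}, dimension 1).

K has rank 1, so it is an outer product K = u v^T: every row of K is a multiple of one row vector. Reading off the entries, u = (1, 0, 3) and v = (7, 1, -2) (row i of K equals u_i·v^T). A rank-one matrix u v^T satisfies K u = u (v·u) and kills the (2)-dimensional subspace v^⊥, so its characteristic polynomial is lambda^2 (lambda - v·u) with v·u = tr K = 1. Hence the eigenvalues of I - K are 1 (multiplicity 2) and 1 - (1) = 0, so det(I - K) = 0. (Direct check: I - K =
[[-6, -1, 2],
 [0, 1, 0],
 [-21, -3, 7]]
has determinant 0.) So 1 is an eigenvalue of K and (I - K) is not invertible. The finite-dimensional Fredholm alternative says: either (I - K) is invertible, or ker(I - K) ≠ {0} and then range(I - K) = ker((I - K)^*)^⊥, with dim ker(I - K) = dim ker((I - K)^*). We are in the second case, so we need both kernels. Kernel of I - K: (I - K) u = u - u (v·u) = u - u = 0, so ker(I - K) = span{u} = span{(1, 0, 3)} (it is exactly 1-dimensional because rank(I - K) = 2). Kernel of the adjoint: K is real, so (I - K)^* = I - K^T = I - v u^T, and (I - v u^T) v = v - v (u·v) = 0; hence ker((I - K)^*) = span{v} = span{(7, 1, -2)}. Therefore (I - K) x = y is solvable iff <y, v> = 0, i.e. iff 7y_1 + y_2 - 2y_3 = 0. When this holds, K y = u (v·y) = 0, so (I - K) y = y and x = y is a particular solution; the full solution set is the line x = y + c·u = y + c·(1, 0, 3), c ∈ C.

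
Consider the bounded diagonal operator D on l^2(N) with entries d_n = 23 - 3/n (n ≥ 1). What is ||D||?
||D|| = 23

For a diagonal operator on l^2 with entries d_n, ||D|| = sup_n |d_n|. Here d_1 = 20, d_2 = 43/2, ..., and d_n = 23 - 3/n increases monotonically toward 23. All terms lie in [20, 23), so |d_n| = d_n and the supremum is the limit 23, which is not attained by any individual d_n. Hence ||D|| = 23.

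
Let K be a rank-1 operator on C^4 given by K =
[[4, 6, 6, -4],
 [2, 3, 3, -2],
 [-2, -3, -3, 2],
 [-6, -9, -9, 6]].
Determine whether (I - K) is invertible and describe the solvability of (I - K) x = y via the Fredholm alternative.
(I - K) is invertible (det(I - K) = -9 ≠ 0), so for every y in C^4 the equation (I - K) x = y has a unique solution.

K has rank 1, so it is an outer product K = u v^T: every row of K is a multiple of one row vector. Reading off the entries, u = (-2, -1, 1, 3) and v = (-2, -3, -3, 2) (row i of K equals u_i·v^T). A rank-one matrix u v^T satisfies K u = u (v·u) and kills the (3)-dimensional subspace v^⊥, so its characteristic polynomial is lambda^3 (lambda - v·u) with v·u = tr K = 10. Hence the eigenvalues of I - K are 1 (multiplicity 3) and 1 - (10) = -9, so det(I - K) = -9. (Direct check: I - K =
[[-3, -6, -6, 4],
 [-2, -2, -3, 2],
 [2, 3, 4, -2],
 [6, 9, 9, -5]]
has determinant -9.) The finite-dimensional Fredholm alternative says: either (I - K) is invertible, or ker(I - K) ≠ {0} and then range(I - K) = ker((I - K)^*)^⊥, with dim ker(I - K) = dim ker((I - K)^*). Since det(I - K) ≠ 0, 1 is not an eigenvalue of K and ker(I - K) = {0}, so we are in the first case: for every y there is a unique x = (I - K)^(-1) y. Explicitly, by the Sherman–Morrison formula, (I - u v^T)^(-1) = I + u v^T/(1 - v·u), i.e. (I - K)^(-1) = I + K/(-9).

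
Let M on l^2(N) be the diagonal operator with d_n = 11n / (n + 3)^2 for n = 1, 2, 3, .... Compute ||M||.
||M|| = 11/12 (attained at n = 3)

For M diagonal, ||M|| = sup_n |d_n|. Treat f(x) = 11x / (x + 3)^2 for real x > 0. By the quotient rule, f'(x) = 11(3 - x)/(x + 3)^3, which is positive for x < 3 and negative for x > 3. So f has a unique maximum at x = 3, and since 3 is a positive integer, the supremum over n ≥ 1 is attained at n = 3: d_3 = 11·3/(3 + 3)^2 = 11·3/36 = 11/12. Hence ||M|| = 11/12.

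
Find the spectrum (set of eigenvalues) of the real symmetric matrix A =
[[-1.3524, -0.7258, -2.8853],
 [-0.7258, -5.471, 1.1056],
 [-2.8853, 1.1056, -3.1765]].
sigma(A) ≈ {-6, -5, 1}

A is real symmetric, so its spectrum consists of real eigenvalues. Expanding the characteristic polynomial of the displayed matrix gives
  det(λ I - A) = p(λ) = λ^3 + (10)λ^2 + (19)λ + (-30).
Solving p(λ) = 0 yields eigenvalues ≈ -6, -5, 1. (A is shown rounded to 4 decimals, so these recover the underlying integer eigenvalues to within that precision.)
Verification: the trace of A = -10 equals the sum of eigenvalues -10, and det(A) ≈ 30.0000 matches the eigenvalue product 30.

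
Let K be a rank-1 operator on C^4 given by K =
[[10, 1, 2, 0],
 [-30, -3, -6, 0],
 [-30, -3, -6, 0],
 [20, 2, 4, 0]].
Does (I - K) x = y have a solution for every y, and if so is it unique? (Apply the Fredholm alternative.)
(I - K) is singular (det(I - K) = 0, i.e. 1 ∈ sigma(K)). (I - K) x = y is solvable iff y ⊥ ker((I - K)^*) = span{(10, 1, 2, 0)}, i.e. iff 10y_1 + y_2 + 2y_3 = 0. When solvable, the solutions are x = y + c·(1, -3, -3, 2), c arbitrary (ker(I - K) = span{(1, -3, -3, 2)}, dimension 1).

K has rank 1, so it is an outer product K = u v^T: every row of K is a multiple of one row vector. Reading off the entries, u = (1, -3, -3, 2) and v = (10, 1, 2, 0) (row i of K equals u_i·v^T). A rank-one matrix u v^T satisfies K u = u (v·u) and kills the (3)-dimensional subspace v^⊥, so its characteristic polynomial is lambda^3 (lambda - v·u) with v·u = tr K = 1. Hence the eigenvalues of I - K are 1 (multiplicity 3) and 1 - (1) = 0, so det(I - K) = 0. (Direct check: I - K =
[[-9, -1, -2, 0],
 [30, 4, 6, 0],
 [30, 3, 7, 0],
 [-20, -2, -4, 1]]
has determinant 0.) So 1 is an eigenvalue of K and (I - K) is not invertible. The finite-dimensional Fredholm alternative says: either (I - K) is invertible, or ker(I - K) ≠ {0} and then range(I - K) = ker((I - K)^*)^⊥, with dim ker(I - K) = dim ker((I - K)^*). We are in the second case, so we need both kernels. Kernel of I - K: (I - K) u = u - u (v·u) = u - u = 0, so ker(I - K) = span{u} = span{(1, -3, -3, 2)} (it is exactly 1-dimensional because rank(I - K) = 3). Kernel of the adjoint: K is real, so (I - K)^* = I - K^T = I - v u^T, and (I - v u^T) v = v - v (u·v) = 0; hence ker((I - K)^*) = span{v} = span{(10, 1, 2, 0)}. Therefore (I - K) x = y is solvable iff <y, v> = 0, i.e. iff 10y_1 + y_2 + 2y_3 = 0. When this holds, K y = u (v·y) = 0, so (I - K) y = y and x = y is a particular solution; the full solution set is the line x = y + c·u = y + c·(1, -3, -3, 2), c ∈ C.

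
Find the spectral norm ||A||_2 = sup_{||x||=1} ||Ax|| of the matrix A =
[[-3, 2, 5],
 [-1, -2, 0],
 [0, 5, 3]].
||A||_2 ≈ 7.8794 (= sqrt(largest eigenvalue of A^T A))

||A||_2 = sigma_max(A) = sqrt(lambda_max(A^T A)). Form the symmetric matrix M = A^T A =
[[10, -4, -15],
 [-4, 33, 25],
 [-15, 25, 34]].
Its characteristic polynomial (trace, sum of principal 2x2 minors, determinant of M give the coefficients) is
  p(λ) = det(λ I - M) = λ^3 - 77λ^2 + 926λ - 1.
No integer candidate from the rational root theorem (±divisors of 1) is a root, so the roots are irrational. The cubic discriminant is Δ = 1907341377 > 0, so there are three distinct real roots. p(0) = -1 and p(1) = 849 have opposite signs, so a root lies in (0, 1); Newton's method refines it to λ ≈ 0.0011. p(14) = 615 and p(15) = -61 have opposite signs, so a root lies in (14, 15); Newton's method refines it to λ ≈ 14.9136. p(62) = -249 and p(63) = 2771 have opposite signs, so a root lies in (62, 63); Newton's method refines it to λ ≈ 62.0853. Check (Vieta): the three roots sum to 77, matching tr M = 77.
So the eigenvalues of A^T A are ≈ 0.0011, 14.9136, 62.0853 (all ≥ 0, as they must be for A^T A). The largest is λ_max ≈ 62.0853, hence ||A||_2 = sqrt(λ_max) ≈ 7.8794.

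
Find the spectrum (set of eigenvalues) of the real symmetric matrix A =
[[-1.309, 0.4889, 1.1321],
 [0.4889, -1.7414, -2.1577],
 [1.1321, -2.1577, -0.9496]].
sigma(A) ≈ {-4, -1, 1}

A is real symmetric, so its spectrum consists of real eigenvalues. Expanding the characteristic polynomial of the displayed matrix gives
  det(λ I - A) = p(λ) = λ^3 + (4)λ^2 + (-1)λ + (-4).
Solving p(λ) = 0 yields eigenvalues ≈ -4, -1, 1. (A is shown rounded to 4 decimals, so these recover the underlying integer eigenvalues to within that precision.)
Verification: the trace of A = -4 equals the sum of eigenvalues -4, and det(A) ≈ 4.0000 matches the eigenvalue product 4.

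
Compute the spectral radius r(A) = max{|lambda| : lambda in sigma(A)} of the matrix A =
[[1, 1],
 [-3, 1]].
r(A) = 2

The eigenvalues of A are the roots of its characteristic polynomial. With M = A (coefficients from the trace and determinant):
  p(λ) = det(λ I - M) = λ^2 - 2λ + 4.
For λ^2 - 2λ + 4 the discriminant is -12. It is negative, so the roots are the complex-conjugate pair λ = 1 ± (sqrt(12)/2) i ≈ 1 ± 1.7321i. For a conjugate pair the product of the roots equals the constant term, so |λ|^2 = 4 and |λ| = sqrt(4) = 2.
Thus the eigenvalues (to 4 decimals) are 1 ± 1.7321i (modulus 2). The spectral radius is the largest modulus: r(A) = 2. (Cross-check: r(A) ≤ ||A||_2 ≈ 3.2361; equality holds whenever A is normal, though it can also hold for some non-normal A.)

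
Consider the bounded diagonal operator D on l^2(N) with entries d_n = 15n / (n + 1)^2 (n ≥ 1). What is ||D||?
||D|| = 15/4 (attained at n = 1)

For D diagonal, ||D|| = sup_n |d_n|. Treat f(x) = 15x / (x + 1)^2 for real x > 0. By the quotient rule, f'(x) = 15(1 - x)/(x + 1)^3, which is positive for x < 1 and negative for x > 1. So f has a unique maximum at x = 1, and since 1 is a positive integer, the supremum over n ≥ 1 is attained at n = 1: d_1 = 15·1/(1 + 1)^2 = 15·1/4 = 15/4. Hence ||D|| = 15/4.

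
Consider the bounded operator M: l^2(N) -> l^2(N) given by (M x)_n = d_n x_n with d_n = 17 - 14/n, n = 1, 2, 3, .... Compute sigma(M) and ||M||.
sigma(M) = {17 - 14/n : n ≥ 1} ∪ {17}; ||M|| = 17

A bounded diagonal operator on l^2 with diagonal entries d_n has spectrum equal to the closure of {d_n : n ≥ 1}: every d_n is an eigenvalue (with eigenvector e_n), so {d_n} ⊂ sigma(M); the spectrum is closed, so its closure is too; and for lambda not in the closure, (M - lambda I) has bounded inverse (the diagonal entries 1/(d_n - lambda) are bounded). For our sequence d_n = 17 - 14/n, n = 1, 2, 3, ...:
  - {d_n} = {17 - 14/n : n ≥ 1}; the only limit point is 17
  - closure = {17 - 14/n : n ≥ 1} ∪ {17}
For the norm: a diagonal operator has ||M|| = sup_n |d_n|. Here d_n = 17 - 14/n increases monotonically from d_1 = 3 toward 17, with all terms in [3, 17); so sup_n |d_n| = 17 (the supremum is the limit, not attained). So ||M|| = 17.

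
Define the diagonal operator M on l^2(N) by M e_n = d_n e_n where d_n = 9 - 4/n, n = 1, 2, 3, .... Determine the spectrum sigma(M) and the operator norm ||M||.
sigma(M) = {9 - 4/n : n ≥ 1} ∪ {9}; ||M|| = 9

A bounded diagonal operator on l^2 with diagonal entries d_n has spectrum equal to the closure of {d_n : n ≥ 1}: every d_n is an eigenvalue (with eigenvector e_n), so {d_n} ⊂ sigma(M); the spectrum is closed, so its closure is too; and for lambda not in the closure, (M - lambda I) has bounded inverse (the diagonal entries 1/(d_n - lambda) are bounded). For our sequence d_n = 9 - 4/n, n = 1, 2, 3, ...:
  - {d_n} = {9 - 4/n : n ≥ 1}; the only limit point is 9
  - closure = {9 - 4/n : n ≥ 1} ∪ {9}
For the norm: a diagonal operator has ||M|| = sup_n |d_n|. Here d_n = 9 - 4/n increases monotonically from d_1 = 5 toward 9, with all terms in [5, 9); so sup_n |d_n| = 9 (the supremum is the limit, not attained). So ||M|| = 9.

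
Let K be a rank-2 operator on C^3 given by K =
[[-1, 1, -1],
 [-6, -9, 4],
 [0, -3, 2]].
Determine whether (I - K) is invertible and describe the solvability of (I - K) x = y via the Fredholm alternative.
(I - K) is invertible (det(I - K) = 16 ≠ 0), so for every y in C^3 the equation (I - K) x = y has a unique solution.

K has rank 2 and factors as K = U V^T = u1 v1^T + u2 v2^T with u1 = (1, 1, -1), v1 = (-3, -3, 1), u2 = (2, -3, -3), v2 = (1, 2, -1) (multiplying out reproduces the displayed K). The nonzero eigenvalues of U V^T coincide with those of the 2 x 2 matrix G = V^T U = [[v1·u1, v1·u2], [v2·u1, v2·u2]] = [[-7, 0], [4, -1]], and by the Sylvester determinant identity det(I_3 - U V^T) = det(I_2 - V^T U) = det([[8, 0], [-4, 2]]) = (8)(2) - (0)(-4) = 16. (Direct check: I - K =
[[2, -1, 1],
 [6, 10, -4],
 [0, 3, -1]]
has determinant 16.) The finite-dimensional Fredholm alternative says: either (I - K) is invertible, or ker(I - K) ≠ {0} and then range(I - K) = ker((I - K)^*)^⊥, with dim ker(I - K) = dim ker((I - K)^*). Since det(I - K) ≠ 0, 1 is not an eigenvalue of K and ker(I - K) = {0}, so we are in the first case: for every y there is a unique x = (I - K)^(-1) y. (Explicitly, by the Woodbury identity, (I - U V^T)^(-1) = I + U (I_2 - G)^(-1) V^T.)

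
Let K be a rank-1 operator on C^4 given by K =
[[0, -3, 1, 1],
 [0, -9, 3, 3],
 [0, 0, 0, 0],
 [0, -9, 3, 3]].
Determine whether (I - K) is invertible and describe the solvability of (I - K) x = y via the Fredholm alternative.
(I - K) is invertible (det(I - K) = 7 ≠ 0), so for every y in C^4 the equation (I - K) x = y has a unique solution.

K has rank 1, so it is an outer product K = u v^T: every row of K is a multiple of one row vector. Reading off the entries, u = (1, 3, 0, 3) and v = (0, -3, 1, 1) (row i of K equals u_i·v^T). A rank-one matrix u v^T satisfies K u = u (v·u) and kills the (3)-dimensional subspace v^⊥, so its characteristic polynomial is lambda^3 (lambda - v·u) with v·u = tr K = -6. Hence the eigenvalues of I - K are 1 (multiplicity 3) and 1 - (-6) = 7, so det(I - K) = 7. (Direct check: I - K =
[[1, 3, -1, -1],
 [0, 10, -3, -3],
 [0, 0, 1, 0],
 [0, 9, -3, -2]]
has determinant 7.) The finite-dimensional Fredholm alternative says: either (I - K) is invertible, or ker(I - K) ≠ {0} and then range(I - K) = ker((I - K)^*)^⊥, with dim ker(I - K) = dim ker((I - K)^*). Since det(I - K) ≠ 0, 1 is not an eigenvalue of K and ker(I - K) = {0}, so we are in the first case: for every y there is a unique x = (I - K)^(-1) y. Explicitly, by the Sherman–Morrison formula, (I - u v^T)^(-1) = I + u v^T/(1 - v·u), i.e. (I - K)^(-1) = I + K/(7).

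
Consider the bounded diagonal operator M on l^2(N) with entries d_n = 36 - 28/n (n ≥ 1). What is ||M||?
||M|| = 36

For a diagonal operator on l^2 with entries d_n, ||M|| = sup_n |d_n|. Here d_1 = 8, d_2 = 22, ..., and d_n = 36 - 28/n increases monotonically toward 36. All terms lie in [8, 36), so |d_n| = d_n and the supremum is the limit 36, which is not attained by any individual d_n. Hence ||M|| = 36.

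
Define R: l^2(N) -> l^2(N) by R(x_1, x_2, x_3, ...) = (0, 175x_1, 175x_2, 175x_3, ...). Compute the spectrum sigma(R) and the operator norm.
sigma(R) = closed disk {z in C : |z| ≤ 175}; ||R|| = 175

Note R = 175·U where U is the unit right shift (U x)_k = x_{k-1} (with x_0 := 0); so ||R|| = 175||U|| and sigma(R) = 175·sigma(U). ||R x||^2 = sum_{k≥1} |175x_k|^2 = 30625||x||^2, so ||R|| = 175 and sigma(R) ⊂ {|z| ≤ 175}. For any |lambda| < 175, the equation (R - lambda I) x = 0 forces x_1 = 0, then 175x_k = lambda x_{k+1} ⇒ x = 0, so R has no eigenvalues. But (R - lambda I) is not surjective for |lambda| < 175: solving (R - lambda I) x = e_1 would require x_n proportional to (lambda/175)^(-n), which is not in l^2. So every |lambda| < 175 lies in the residual spectrum. The boundary |lambda| = 175 is in the approximate point spectrum (the spectrum is closed). Hence sigma(R) is the closed disk of radius 175.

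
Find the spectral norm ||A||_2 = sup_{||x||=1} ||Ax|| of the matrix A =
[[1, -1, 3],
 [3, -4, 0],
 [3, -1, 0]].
||A||_2 ≈ 5.9325 (= sqrt(largest eigenvalue of A^T A))

||A||_2 = sigma_max(A) = sqrt(lambda_max(A^T A)). Form the symmetric matrix M = A^T A =
[[19, -16, 3],
 [-16, 18, -3],
 [3, -3, 9]].
Its characteristic polynomial (trace, sum of principal 2x2 minors, determinant of M give the coefficients) is
  p(λ) = det(λ I - M) = λ^3 - 46λ^2 + 401λ - 729.
No integer candidate from the rational root theorem (±divisors of 729) is a root, so the roots are irrational. The cubic discriminant is Δ = 26197841 > 0, so there are three distinct real roots. p(2) = -103 and p(3) = 87 have opposite signs, so a root lies in (2, 3); Newton's method refines it to λ ≈ 2.4915. p(8) = 47 and p(9) = -117 have opposite signs, so a root lies in (8, 9); Newton's method refines it to λ ≈ 8.3137. p(35) = -169 and p(36) = 747 have opposite signs, so a root lies in (35, 36); Newton's method refines it to λ ≈ 35.1948. Check (Vieta): the three roots sum to 46, matching tr M = 46.
So the eigenvalues of A^T A are ≈ 2.4915, 8.3137, 35.1948 (all ≥ 0, as they must be for A^T A). The largest is λ_max ≈ 35.1948, hence ||A||_2 = sqrt(λ_max) ≈ 5.9325.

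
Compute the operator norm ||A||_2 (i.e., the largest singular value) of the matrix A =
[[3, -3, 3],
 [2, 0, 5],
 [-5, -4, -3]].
||A||_2 ≈ 8.7427 (= sqrt(largest eigenvalue of A^T A))

||A||_2 = sigma_max(A) = sqrt(lambda_max(A^T A)). Form the symmetric matrix M = A^T A =
[[38, 11, 34],
 [11, 25, 3],
 [34, 3, 43]].
Its characteristic polynomial (trace, sum of principal 2x2 minors, determinant of M give the coefficients) is
  p(λ) = det(λ I - M) = λ^3 - 106λ^2 + 2373λ - 8649.
No integer candidate from the rational root theorem (±divisors of 8649) is a root, so the roots are irrational. The cubic discriminant is Δ = 5756497929 > 0, so there are three distinct real roots. p(4) = -789 and p(5) = 691 have opposite signs, so a root lies in (4, 5); Newton's method refines it to λ ≈ 4.5175. p(25) = 51 and p(26) = -1031 have opposite signs, so a root lies in (25, 26); Newton's method refines it to λ ≈ 25.0484. p(76) = -1581 and p(77) = 2131 have opposite signs, so a root lies in (76, 77); Newton's method refines it to λ ≈ 76.4341. Check (Vieta): the three roots sum to 106, matching tr M = 106.
So the eigenvalues of A^T A are ≈ 4.5175, 25.0484, 76.4341 (all ≥ 0, as they must be for A^T A). The largest is λ_max ≈ 76.4341, hence ||A||_2 = sqrt(λ_max) ≈ 8.7427.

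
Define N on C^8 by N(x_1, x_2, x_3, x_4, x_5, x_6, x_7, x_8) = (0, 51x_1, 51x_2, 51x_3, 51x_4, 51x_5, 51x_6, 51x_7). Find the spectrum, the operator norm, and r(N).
sigma(N) = {0}; ||N|| = 51; r(N) = 0. (N is nilpotent with N^8 = 0.)

On C^8, N is a strictly lower-triangular matrix with 51 on the subdiagonal and zeros elsewhere, so its characteristic polynomial is lambda^8 and every eigenvalue is 0: sigma(N) = {0}. For the operator norm, N e_i = 51e_{i+1} for i = 1, ..., 7 and N e_8 = 0, so the singular values of N are 51 (with multiplicity 7) and 0; hence ||N|| = 51. The spectral radius r(N) = max|lambda| = 0. Note ||N|| > r(N) — characteristic of non-normal nilpotent operators. Indeed N^8 = 0.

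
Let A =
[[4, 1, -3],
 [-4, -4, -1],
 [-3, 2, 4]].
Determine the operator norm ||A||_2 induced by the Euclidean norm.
||A||_2 ≈ 7.4982 (= sqrt(largest eigenvalue of A^T A))

||A||_2 = sigma_max(A) = sqrt(lambda_max(A^T A)). Form the symmetric matrix M = A^T A =
[[41, 14, -20],
 [14, 21, 9],
 [-20, 9, 26]].
Its characteristic polynomial (trace, sum of principal 2x2 minors, determinant of M give the coefficients) is
  p(λ) = det(λ I - M) = λ^3 - 88λ^2 + 1796λ - 529.
No integer candidate from the rational root theorem (±divisors of 529) is a root, so the roots are irrational. The cubic discriminant is Δ = 1861727557 > 0, so there are three distinct real roots. p(0) = -529 and p(1) = 1180 have opposite signs, so a root lies in (0, 1); Newton's method refines it to λ ≈ 0.2989. p(31) = 370 and p(32) = -401 have opposite signs, so a root lies in (31, 32); Newton's method refines it to λ ≈ 31.4778. p(56) = -305 and p(57) = 1124 have opposite signs, so a root lies in (56, 57); Newton's method refines it to λ ≈ 56.2233. Check (Vieta): the three roots sum to 88, matching tr M = 88.
So the eigenvalues of A^T A are ≈ 0.2989, 31.4778, 56.2233 (all ≥ 0, as they must be for A^T A). The largest is λ_max ≈ 56.2233, hence ||A||_2 = sqrt(λ_max) ≈ 7.4982.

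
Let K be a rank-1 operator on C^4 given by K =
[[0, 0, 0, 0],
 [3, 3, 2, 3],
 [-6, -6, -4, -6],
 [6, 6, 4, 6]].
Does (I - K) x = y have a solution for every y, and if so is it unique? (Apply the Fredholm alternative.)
(I - K) is invertible (det(I - K) = -4 ≠ 0), so for every y in C^4 the equation (I - K) x = y has a unique solution.

K has rank 1, so it is an outer product K = u v^T: every row of K is a multiple of one row vector. Reading off the entries, u = (0, -1, 2, -2) and v = (-3, -3, -2, -3) (row i of K equals u_i·v^T). A rank-one matrix u v^T satisfies K u = u (v·u) and kills the (3)-dimensional subspace v^⊥, so its characteristic polynomial is lambda^3 (lambda - v·u) with v·u = tr K = 5. Hence the eigenvalues of I - K are 1 (multiplicity 3) and 1 - (5) = -4, so det(I - K) = -4. (Direct check: I - K =
[[1, 0, 0, 0],
 [-3, -2, -2, -3],
 [6, 6, 5, 6],
 [-6, -6, -4, -5]]
has determinant -4.) The finite-dimensional Fredholm alternative says: either (I - K) is invertible, or ker(I - K) ≠ {0} and then range(I - K) = ker((I - K)^*)^⊥, with dim ker(I - K) = dim ker((I - K)^*). Since det(I - K) ≠ 0, 1 is not an eigenvalue of K and ker(I - K) = {0}, so we are in the first case: for every y there is a unique x = (I - K)^(-1) y. Explicitly, by the Sherman–Morrison formula, (I - u v^T)^(-1) = I + u v^T/(1 - v·u), i.e. (I - K)^(-1) = I + K/(-4).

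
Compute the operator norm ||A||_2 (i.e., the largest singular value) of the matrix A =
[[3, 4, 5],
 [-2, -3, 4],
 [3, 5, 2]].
||A||_2 ≈ 9.1845 (= sqrt(largest eigenvalue of A^T A))

||A||_2 = sigma_max(A) = sqrt(lambda_max(A^T A)). Form the symmetric matrix M = A^T A =
[[22, 33, 13],
 [33, 50, 18],
 [13, 18, 45]].
Its characteristic polynomial (trace, sum of principal 2x2 minors, determinant of M give the coefficients) is
  p(λ) = det(λ I - M) = λ^3 - 117λ^2 + 2758λ - 361.
No integer candidate from the rational root theorem (±divisors of 361) is a root, so the roots are irrational. The cubic discriminant is Δ = 19991206337 > 0, so there are three distinct real roots. p(0) = -361 and p(1) = 2281 have opposite signs, so a root lies in (0, 1); Newton's method refines it to λ ≈ 0.1316. p(32) = 855 and p(33) = -823 have opposite signs, so a root lies in (32, 33); Newton's method refines it to λ ≈ 32.5124. p(84) = -1537 and p(85) = 2869 have opposite signs, so a root lies in (84, 85); Newton's method refines it to λ ≈ 84.3559. Check (Vieta): the three roots sum to 117, matching tr M = 117.
So the eigenvalues of A^T A are ≈ 0.1316, 32.5124, 84.3559 (all ≥ 0, as they must be for A^T A). The largest is λ_max ≈ 84.3559, hence ||A||_2 = sqrt(λ_max) ≈ 9.1845.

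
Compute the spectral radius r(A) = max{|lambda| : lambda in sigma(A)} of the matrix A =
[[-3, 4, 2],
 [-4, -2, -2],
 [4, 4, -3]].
r(A) ≈ 5.7419

The eigenvalues of A are the roots of its characteristic polynomial. With M = A (coefficients from the trace, the sum of principal 2x2 minors, and det A):
  p(λ) = det(λ I - M) = λ^3 + 8λ^2 + 37λ + 138.
No integer candidate from the rational root theorem (±divisors of 138) is a root, so the roots are irrational. The cubic discriminant is Δ = -176544 < 0, so there is one real root and a complex-conjugate pair. p(-6) = -12 and p(-5) = 28 have opposite signs, so a root lies in (-6, -5); Newton's method refines it to λ ≈ -5.7419. Dividing out (λ - (-5.7419)) leaves approximately λ^2 + 2.2581λ + 24.0341. For λ^2 + 2.2581λ + 24.0341 the discriminant is -91.037. It is negative, so the remaining roots are the complex-conjugate pair λ ≈ -1.1291 ± 4.7707i. Their product equals the constant term, so |λ|^2 ≈ 24.0341 and |λ| ≈ 4.9025.
Thus the eigenvalues (to 4 decimals) are -5.7419 (modulus 5.7419); -1.1291 ± 4.7707i (modulus 4.9025). The spectral radius is the largest modulus: r(A) ≈ 5.7419. (Cross-check: r(A) ≤ ||A||_2 ≈ 7.2476; equality holds whenever A is normal, though it can also hold for some non-normal A.)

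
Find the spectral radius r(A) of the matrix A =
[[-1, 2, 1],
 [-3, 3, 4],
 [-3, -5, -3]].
r(A) ≈ 4.5362

The eigenvalues of A are the roots of its characteristic polynomial. With M = A (coefficients from the trace, the sum of principal 2x2 minors, and det A):
  p(λ) = det(λ I - M) = λ^3 + λ^2 + 20λ + 29.
No integer candidate from the rational root theorem (±divisors of 29) is a root, so the roots are irrational. The cubic discriminant is Δ = -43983 < 0, so there is one real root and a complex-conjugate pair. p(-2) = -15 and p(-1) = 9 have opposite signs, so a root lies in (-2, -1); Newton's method refines it to λ ≈ -1.4093. Dividing out (λ - (-1.4093)) leaves approximately λ^2 - 0.4093λ + 20.5769. For λ^2 - 0.4093λ + 20.5769 the discriminant is -82.1401. It is negative, so the remaining roots are the complex-conjugate pair λ ≈ 0.2047 ± 4.5316i. Their product equals the constant term, so |λ|^2 ≈ 20.5769 and |λ| ≈ 4.5362.
Thus the eigenvalues (to 4 decimals) are -1.4093 (modulus 1.4093); 0.2047 ± 4.5316i (modulus 4.5362). The spectral radius is the largest modulus: r(A) ≈ 4.5362. (Cross-check: r(A) ≤ ||A||_2 ≈ 7.85; equality holds whenever A is normal, though it can also hold for some non-normal A.)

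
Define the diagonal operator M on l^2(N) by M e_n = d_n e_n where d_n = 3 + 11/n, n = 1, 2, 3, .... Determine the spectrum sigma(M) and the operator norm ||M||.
sigma(M) = {3 + 11/n : n ≥ 1} ∪ {3}; ||M|| = 14

A bounded diagonal operator on l^2 with diagonal entries d_n has spectrum equal to the closure of {d_n : n ≥ 1}: every d_n is an eigenvalue (with eigenvector e_n), so {d_n} ⊂ sigma(M); the spectrum is closed, so its closure is too; and for lambda not in the closure, (M - lambda I) has bounded inverse (the diagonal entries 1/(d_n - lambda) are bounded). For our sequence d_n = 3 + 11/n, n = 1, 2, 3, ...:
  - {d_n} = {3 + 11/n : n ≥ 1}; the only limit point is 3
  - closure = {3 + 11/n : n ≥ 1} ∪ {3}
For the norm: a diagonal operator has ||M|| = sup_n |d_n|. Here d_n = 3 + 11/n is positive and decreasing, so sup_n |d_n| = d_1 = 3 + 11 = 14. So ||M|| = 14.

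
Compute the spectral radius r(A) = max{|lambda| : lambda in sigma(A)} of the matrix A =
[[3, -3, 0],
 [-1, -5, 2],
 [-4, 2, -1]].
r(A) ≈ 5.6114

The eigenvalues of A are the roots of its characteristic polynomial. With M = A (coefficients from the trace, the sum of principal 2x2 minors, and det A):
  p(λ) = det(λ I - M) = λ^3 + 3λ^2 - 20λ - 30.
No integer candidate from the rational root theorem (±divisors of 30) is a root, so the roots are irrational. The cubic discriminant is Δ = 46940 > 0, so there are three distinct real roots. p(-6) = -18 and p(-5) = 20 have opposite signs, so a root lies in (-6, -5); Newton's method refines it to λ ≈ -5.6114. p(-2) = 14 and p(-1) = -8 have opposite signs, so a root lies in (-2, -1); Newton's method refines it to λ ≈ -1.3497. p(3) = -36 and p(4) = 2 have opposite signs, so a root lies in (3, 4); Newton's method refines it to λ ≈ 3.9611. Check (Vieta): the three roots sum to -3, matching tr M = -3.
Thus the eigenvalues (to 4 decimals) are -5.6114 (modulus 5.6114); -1.3497 (modulus 1.3497); 3.9611 (modulus 3.9611). The spectral radius is the largest modulus: r(A) ≈ 5.6114. (Cross-check: r(A) ≤ ||A||_2 ≈ 6.9561; equality holds whenever A is normal, though it can also hold for some non-normal A.)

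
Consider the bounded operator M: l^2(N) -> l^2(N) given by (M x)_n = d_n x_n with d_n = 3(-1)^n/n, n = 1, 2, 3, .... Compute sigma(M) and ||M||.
sigma(M) = {3(-1)^n/n : n ≥ 1} ∪ {0}; ||M|| = 3

A bounded diagonal operator on l^2 with diagonal entries d_n has spectrum equal to the closure of {d_n : n ≥ 1}: every d_n is an eigenvalue (with eigenvector e_n), so {d_n} ⊂ sigma(M); the spectrum is closed, so its closure is too; and for lambda not in the closure, (M - lambda I) has bounded inverse (the diagonal entries 1/(d_n - lambda) are bounded). For our sequence d_n = 3(-1)^n/n, n = 1, 2, 3, ...:
  - {d_n} = {3(-1)^n/n : n ≥ 1}; the only limit point is 0
  - closure = {3(-1)^n/n : n ≥ 1} ∪ {0}
For the norm: a diagonal operator has ||M|| = sup_n |d_n|. Here |d_n| = 3/n is decreasing, so sup_n |d_n| = |d_1| = 3. So ||M|| = 3.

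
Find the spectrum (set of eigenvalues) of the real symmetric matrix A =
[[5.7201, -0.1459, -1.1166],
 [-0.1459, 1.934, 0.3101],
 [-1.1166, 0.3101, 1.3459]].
sigma(A) ≈ {1, 2, 6}

A is real symmetric, so its spectrum consists of real eigenvalues. Expanding the characteristic polynomial of the displayed matrix gives
  det(λ I - A) = p(λ) = λ^3 + (-9)λ^2 + (20)λ + (-12).
Solving p(λ) = 0 yields eigenvalues ≈ 1, 2, 6. (A is shown rounded to 4 decimals, so these recover the underlying integer eigenvalues to within that precision.)
Verification: the trace of A = 9 equals the sum of eigenvalues 9, and det(A) ≈ 12.0003 matches the eigenvalue product 12.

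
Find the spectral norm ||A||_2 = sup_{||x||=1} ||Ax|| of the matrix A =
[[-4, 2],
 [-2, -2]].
||A||_2 = sqrt((28 + sqrt(208))/2) ≈ 4.6056 (= sqrt(largest eigenvalue of A^T A))

||A||_2 = sigma_max(A) = sqrt(lambda_max(A^T A)). Form the symmetric matrix M = A^T A =
[[20, -4],
 [-4, 8]].
Its characteristic polynomial (trace, determinant of M give the coefficients) is
  p(λ) = det(λ I - M) = λ^2 - 28λ + 144.
For λ^2 - 28λ + 144 the discriminant is 208. It is nonnegative but not a perfect square, so the roots are real and irrational: λ = (28 ± sqrt(208))/2 ≈ 21.2111, 6.7889.
So the eigenvalues of A^T A are ≈ 6.7889, 21.2111 (all ≥ 0, as they must be for A^T A). The largest is λ_max = (28 + sqrt(208))/2 ≈ 21.2111, hence ||A||_2 = sqrt(λ_max) = sqrt((28 + sqrt(208))/2) ≈ 4.6056.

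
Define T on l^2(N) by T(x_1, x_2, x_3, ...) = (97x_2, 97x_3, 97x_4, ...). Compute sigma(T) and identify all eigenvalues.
sigma(T) = closed disk {z in C : |z| ≤ 97}; sigma_p(T) = open disk {z in C : |z| < 97}

Note T = 97·V where V is the unit left shift (V x)_k = x_{k+1}; so sigma(T) = 97·sigma(V) and ||T|| = 97||V||. ||T x||^2 = 9409sum_{k≥2} |x_k|^2 ≤ 9409||x||^2, with equality on {x : x_1 = 0}, so ||T|| = 97. For any lambda with |lambda| < 97, set r = lambda/97 (|r| < 1); the vector x = (1, r, r^2, ...) is in l^2 and satisfies T x = 97(r, r^2, ...) = lambda x, so lambda is an eigenvalue. On the boundary |lambda| = 97 the geometric series diverges, so no l^2 eigenvector exists, but these lambda lie in the approximate point spectrum. Hence sigma(T) is the closed disk of radius 97 and sigma_p(T) is the open disk.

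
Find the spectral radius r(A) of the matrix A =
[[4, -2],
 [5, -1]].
r(A) = sqrt(6) ≈ 2.4495

The eigenvalues of A are the roots of its characteristic polynomial. With M = A (coefficients from the trace and determinant):
  p(λ) = det(λ I - M) = λ^2 - 3λ + 6.
For λ^2 - 3λ + 6 the discriminant is -15. It is negative, so the roots are the complex-conjugate pair λ = 3/2 ± (sqrt(15)/2) i ≈ 1.5 ± 1.9365i. For a conjugate pair the product of the roots equals the constant term, so |λ|^2 = 6 and |λ| = sqrt(6) ≈ 2.4495.
Thus the eigenvalues (to 4 decimals) are 1.5 ± 1.9365i (modulus 2.4495). The spectral radius is the largest modulus: r(A) = sqrt(6) ≈ 2.4495. (Cross-check: r(A) ≤ ||A||_2 ≈ 6.7234; equality holds whenever A is normal, though it can also hold for some non-normal A.)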